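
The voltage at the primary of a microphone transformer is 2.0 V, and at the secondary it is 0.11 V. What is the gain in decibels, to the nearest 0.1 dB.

-25.2 dB

For a voltage ratio, dB = 20·log₁₀(V₂/V₁).
20·log₁₀(0.11/2.0) = 20·log₁₀(0.05500) = -25.2 dB.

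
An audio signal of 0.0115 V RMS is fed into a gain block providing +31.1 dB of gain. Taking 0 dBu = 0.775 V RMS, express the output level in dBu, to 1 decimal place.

-5.5 dBu

Input level: 20·log₁₀(0.0115/0.775) = -36.57 dBu.
Output: -36.57 + 31.1 = -5.5 dBu.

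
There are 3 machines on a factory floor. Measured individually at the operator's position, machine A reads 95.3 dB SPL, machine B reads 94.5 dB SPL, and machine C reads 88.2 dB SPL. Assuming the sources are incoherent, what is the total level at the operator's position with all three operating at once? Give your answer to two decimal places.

Incoherent sources sum as intensities:
L_total = 10·log₁₀(10^(95.3/10) + 10^(94.5/10) + 10^(88.2/10)) = 10·log₁₀(6868000000) = 98.37 dB SPL.

98.37 dB SPL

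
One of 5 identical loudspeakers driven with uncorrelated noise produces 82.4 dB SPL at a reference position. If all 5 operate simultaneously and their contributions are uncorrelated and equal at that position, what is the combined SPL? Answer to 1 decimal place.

89.4 dB SPL

5 equal incoherent sources raise the level by 10·log₁₀(5) = 6.99 dB.
L_total = 82.4 + 6.99 = 89.4 dB SPL.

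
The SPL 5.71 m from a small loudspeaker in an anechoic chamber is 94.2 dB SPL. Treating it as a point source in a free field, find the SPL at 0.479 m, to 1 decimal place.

115.7 dB SPL

Inverse-square spreading gives ΔL = −20·log₁₀(d₂/d₁).
ΔL = −20·log₁₀(0.479/5.71) = 21.53 dB, so L₂ = 94.2 + (21.53) = 115.7 dB SPL.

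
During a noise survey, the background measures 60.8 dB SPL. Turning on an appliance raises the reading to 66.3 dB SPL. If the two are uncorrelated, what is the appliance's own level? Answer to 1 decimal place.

Subtract intensities: L_src = 10·log₁₀(10^(L_total/10) − 10^(L_bg/10)).
L_src = 10·log₁₀(10^(66.3/10) − 10^(60.8/10)) = 10·log₁₀(3064000) = 64.9 dB SPL.

64.9 dB SPL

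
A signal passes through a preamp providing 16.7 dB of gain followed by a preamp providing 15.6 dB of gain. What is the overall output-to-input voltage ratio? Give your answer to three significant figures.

Net gain = 16.7 + 15.6 = 32.3 dB.
Voltage ratio = 10^(32.3/20) = 41.2.

41.2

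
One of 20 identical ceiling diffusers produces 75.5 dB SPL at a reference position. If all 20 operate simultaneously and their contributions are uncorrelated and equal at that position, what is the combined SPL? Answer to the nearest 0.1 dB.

20 equal incoherent sources raise the level by 10·log₁₀(20) = 13.01 dB.
L_total = 75.5 + 13.01 = 88.5 dB SPL.

88.5 dB SPL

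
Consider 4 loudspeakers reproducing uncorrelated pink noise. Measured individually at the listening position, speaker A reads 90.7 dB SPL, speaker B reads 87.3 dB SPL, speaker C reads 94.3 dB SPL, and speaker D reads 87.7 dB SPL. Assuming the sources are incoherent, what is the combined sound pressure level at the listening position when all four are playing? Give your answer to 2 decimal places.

96.98 dB SPL

Uncorrelated sources add in intensity (power), not in dB.
L_total = 10·log₁₀(10^(90.7/10) + 10^(87.3/10) + 10^(94.3/10) + 10^(87.7/10)) = 10·log₁₀(4992000000) = 96.98 dB SPL.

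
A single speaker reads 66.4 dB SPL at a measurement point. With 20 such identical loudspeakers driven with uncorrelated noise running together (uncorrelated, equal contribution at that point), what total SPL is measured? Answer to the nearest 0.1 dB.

79.4 dB SPL

20 equal incoherent sources raise the level by 10·log₁₀(20) = 13.01 dB.
L_total = 66.4 + 13.01 = 79.4 dB SPL.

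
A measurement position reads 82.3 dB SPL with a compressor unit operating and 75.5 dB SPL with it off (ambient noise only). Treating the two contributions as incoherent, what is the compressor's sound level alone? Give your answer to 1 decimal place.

81.3 dB SPL

Subtract intensities: L_src = 10·log₁₀(10^(L_total/10) − 10^(L_bg/10)).
L_src = 10·log₁₀(10^(82.3/10) − 10^(75.5/10)) = 10·log₁₀(134300000) = 81.3 dB SPL.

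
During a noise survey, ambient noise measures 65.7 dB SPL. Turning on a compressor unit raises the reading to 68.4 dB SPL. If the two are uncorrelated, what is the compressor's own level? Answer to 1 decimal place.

Remove the background by subtracting linear intensities:
L_src = 10·log₁₀(10^(68.4/10) − 10^(65.7/10)) = 10·log₁₀(3203000) = 65.1 dB SPL.

65.1 dB SPL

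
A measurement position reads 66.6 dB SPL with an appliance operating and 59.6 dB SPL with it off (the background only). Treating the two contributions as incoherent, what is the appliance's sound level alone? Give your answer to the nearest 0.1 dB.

Subtract intensities: L_src = 10·log₁₀(10^(L_total/10) − 10^(L_bg/10)).
L_src = 10·log₁₀(10^(66.6/10) − 10^(59.6/10)) = 10·log₁₀(3659000) = 65.6 dB SPL.

65.6 dB SPL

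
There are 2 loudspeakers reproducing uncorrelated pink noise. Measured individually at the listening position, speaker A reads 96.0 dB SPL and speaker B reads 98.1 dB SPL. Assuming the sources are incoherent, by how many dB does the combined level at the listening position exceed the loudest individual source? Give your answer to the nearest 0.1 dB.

2.1 dB

Incoherent sources sum as intensities:
L_total = 10·log₁₀(10^(96.0/10) + 10^(98.1/10)) = 100.19 dB SPL.
Excess over the loudest (98.1 dB): 100.19 − 98.1 = 2.1 dB.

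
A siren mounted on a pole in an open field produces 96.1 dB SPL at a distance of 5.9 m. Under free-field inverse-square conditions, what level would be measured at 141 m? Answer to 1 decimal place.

68.5 dB SPL

For a point source in a free field, ΔL = −20·log₁₀(d₂/d₁).
ΔL = −20·log₁₀(141/5.9) = -27.57 dB, so L₂ = 96.1 + (-27.57) = 68.5 dB SPL.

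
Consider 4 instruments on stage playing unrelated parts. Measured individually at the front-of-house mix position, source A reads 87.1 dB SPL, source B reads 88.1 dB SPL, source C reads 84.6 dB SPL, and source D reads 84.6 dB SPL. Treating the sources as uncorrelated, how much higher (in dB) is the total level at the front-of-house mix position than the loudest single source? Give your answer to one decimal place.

Incoherent sources sum as intensities:
L_total = 10·log₁₀(10^(87.1/10) + 10^(88.1/10) + 10^(84.6/10) + 10^(84.6/10)) = 92.39 dB SPL.
Excess over the loudest (88.1 dB): 92.39 − 88.1 = 4.3 dB.

4.3 dB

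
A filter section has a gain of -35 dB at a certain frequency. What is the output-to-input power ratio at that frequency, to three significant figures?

Power ratio = 10^(dB/10).
10^(-35/10) = 10^(-3.500) = 0.000316.

0.000316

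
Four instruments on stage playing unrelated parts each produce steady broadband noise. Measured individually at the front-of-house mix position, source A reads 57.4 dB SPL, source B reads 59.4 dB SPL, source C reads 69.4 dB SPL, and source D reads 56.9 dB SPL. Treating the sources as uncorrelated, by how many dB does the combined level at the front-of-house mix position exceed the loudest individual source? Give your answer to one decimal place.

0.9 dB

Incoherent sources sum as intensities:
L_total = 10·log₁₀(10^(57.4/10) + 10^(59.4/10) + 10^(69.4/10) + 10^(56.9/10)) = 70.26 dB SPL.
Excess over the loudest (69.4 dB): 70.26 − 69.4 = 0.9 dB.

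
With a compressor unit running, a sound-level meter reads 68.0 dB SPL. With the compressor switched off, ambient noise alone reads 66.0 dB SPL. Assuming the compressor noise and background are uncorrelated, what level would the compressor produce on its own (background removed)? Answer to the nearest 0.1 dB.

Subtract intensities: L_src = 10·log₁₀(10^(L_total/10) − 10^(L_bg/10)).
L_src = 10·log₁₀(10^(68.0/10) − 10^(66.0/10)) = 10·log₁₀(2329000) = 63.7 dB SPL.

63.7 dB SPL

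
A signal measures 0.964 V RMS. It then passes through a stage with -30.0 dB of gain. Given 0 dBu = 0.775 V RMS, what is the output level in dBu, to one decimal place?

-28.1 dBu

Input level: 20·log₁₀(0.964/0.775) = 1.90 dBu.
Output: 1.90 − 30.0 = -28.1 dBu.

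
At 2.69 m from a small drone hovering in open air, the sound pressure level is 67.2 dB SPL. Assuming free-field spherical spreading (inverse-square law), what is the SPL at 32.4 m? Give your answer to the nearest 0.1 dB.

45.6 dB SPL

For a point source in a free field, ΔL = −20·log₁₀(d₂/d₁).
ΔL = −20·log₁₀(32.4/2.69) = -21.62 dB, so L₂ = 67.2 + (-21.62) = 45.6 dB SPL.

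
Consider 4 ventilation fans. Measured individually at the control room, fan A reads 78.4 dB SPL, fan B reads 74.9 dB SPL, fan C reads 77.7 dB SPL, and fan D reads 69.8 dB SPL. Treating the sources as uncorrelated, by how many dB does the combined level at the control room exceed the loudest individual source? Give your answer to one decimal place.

3.9 dB

Uncorrelated sources add in intensity (power), not in dB.
L_total = 10·log₁₀(10^(78.4/10) + 10^(74.9/10) + 10^(77.7/10) + 10^(69.8/10)) = 82.27 dB SPL.
Excess over the loudest (78.4 dB): 82.27 − 78.4 = 3.9 dB.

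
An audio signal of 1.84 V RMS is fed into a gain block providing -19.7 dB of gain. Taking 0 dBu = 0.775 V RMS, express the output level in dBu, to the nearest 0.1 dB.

Input level: 20·log₁₀(1.84/0.775) = 7.51 dBu.
Output: 7.51 − 19.7 = -12.2 dBu.

-12.2 dBu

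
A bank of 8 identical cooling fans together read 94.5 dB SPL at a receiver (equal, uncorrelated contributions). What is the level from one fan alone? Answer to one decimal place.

85.5 dB SPL

8 equal incoherent sources add 10·log₁₀(8) = 9.03 dB over one source.
L_one = 94.5 − 9.03 = 85.5 dB SPL.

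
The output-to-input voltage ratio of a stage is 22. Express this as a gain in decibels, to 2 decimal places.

Voltage is an amplitude quantity, so gain = 20·log₁₀(V_out/V_in).
20·log₁₀(22) = 26.85 dB.

26.85 dB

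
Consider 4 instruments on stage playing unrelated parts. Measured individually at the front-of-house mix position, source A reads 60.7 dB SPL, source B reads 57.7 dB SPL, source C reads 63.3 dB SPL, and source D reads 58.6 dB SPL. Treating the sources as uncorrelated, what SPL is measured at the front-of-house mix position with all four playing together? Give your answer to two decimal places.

Incoherent sources sum as intensities:
L_total = 10·log₁₀(10^(60.7/10) + 10^(57.7/10) + 10^(63.3/10) + 10^(58.6/10)) = 10·log₁₀(4626000) = 66.65 dB SPL.

66.65 dB SPL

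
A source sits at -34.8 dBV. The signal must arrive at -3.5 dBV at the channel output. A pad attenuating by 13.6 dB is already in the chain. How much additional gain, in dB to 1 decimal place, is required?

44.9 dB

The required make-up gain is the shortfall in the dB sum.
G = -3.5 − (-34.8) + 13.6 = 44.9 dB.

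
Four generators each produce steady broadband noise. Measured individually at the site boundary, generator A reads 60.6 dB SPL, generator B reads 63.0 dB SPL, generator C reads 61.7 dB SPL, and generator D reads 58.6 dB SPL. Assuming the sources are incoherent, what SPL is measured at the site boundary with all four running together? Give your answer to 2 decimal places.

67.28 dB SPL

Add the sources as powers (linear), then convert back to dB:
L_total = 10·log₁₀(10^(60.6/10) + 10^(63.0/10) + 10^(61.7/10) + 10^(58.6/10)) = 10·log₁₀(5347000) = 67.28 dB SPL.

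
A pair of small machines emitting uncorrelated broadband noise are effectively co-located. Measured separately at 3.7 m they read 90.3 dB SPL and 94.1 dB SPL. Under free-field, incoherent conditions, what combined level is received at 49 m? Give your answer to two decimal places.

Combined at 3.7 m: 10·log₁₀(10^(90.3/10)+10^(94.1/10)) = 95.613 dB SPL.
Then apply −20·log₁₀(49/3.7) = -22.440 dB → 73.17 dB SPL.

73.17 dB SPL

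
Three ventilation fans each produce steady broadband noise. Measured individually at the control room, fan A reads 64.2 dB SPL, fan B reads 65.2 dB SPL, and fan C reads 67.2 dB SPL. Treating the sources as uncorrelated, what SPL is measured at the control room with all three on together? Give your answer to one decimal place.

70.5 dB SPL

Incoherent sources sum as intensities:
L_total = 10·log₁₀(10^(64.2/10) + 10^(65.2/10) + 10^(67.2/10)) = 10·log₁₀(11190000) = 70.5 dB SPL.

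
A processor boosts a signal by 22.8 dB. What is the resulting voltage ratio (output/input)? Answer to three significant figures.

13.8

Voltage ratio = 10^(dB/20).
10^(22.8/20) = 10^(1.140) = 13.8.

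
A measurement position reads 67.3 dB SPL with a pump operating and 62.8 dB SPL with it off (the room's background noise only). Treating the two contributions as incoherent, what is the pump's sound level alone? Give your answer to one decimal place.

Remove the background by subtracting linear intensities:
L_src = 10·log₁₀(10^(67.3/10) − 10^(62.8/10)) = 10·log₁₀(3465000) = 65.4 dB SPL.

65.4 dB SPL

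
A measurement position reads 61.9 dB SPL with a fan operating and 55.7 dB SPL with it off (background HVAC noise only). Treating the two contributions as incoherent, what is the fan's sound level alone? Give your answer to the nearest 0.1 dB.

Subtract intensities: L_src = 10·log₁₀(10^(L_total/10) − 10^(L_bg/10)).
L_src = 10·log₁₀(10^(61.9/10) − 10^(55.7/10)) = 10·log₁₀(1177000) = 60.7 dB SPL.

60.7 dB SPL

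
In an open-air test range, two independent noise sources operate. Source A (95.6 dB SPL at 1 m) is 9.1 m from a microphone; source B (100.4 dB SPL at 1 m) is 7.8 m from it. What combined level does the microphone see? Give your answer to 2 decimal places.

At the listener: L_A = 95.6 − 20·log₁₀(9.1) = 76.419 dB; L_B = 100.4 − 20·log₁₀(7.8) = 82.558 dB.
Combined: 10·log₁₀(10^(76.419/10)+10^(82.558/10)) = 83.50 dB SPL.

83.50 dB SPL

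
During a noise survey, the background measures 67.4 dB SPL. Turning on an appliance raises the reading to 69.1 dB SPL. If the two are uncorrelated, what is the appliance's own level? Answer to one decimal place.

64.2 dB SPL

Subtract intensities: L_src = 10·log₁₀(10^(L_total/10) − 10^(L_bg/10)).
L_src = 10·log₁₀(10^(69.1/10) − 10^(67.4/10)) = 10·log₁₀(2633000) = 64.2 dB SPL.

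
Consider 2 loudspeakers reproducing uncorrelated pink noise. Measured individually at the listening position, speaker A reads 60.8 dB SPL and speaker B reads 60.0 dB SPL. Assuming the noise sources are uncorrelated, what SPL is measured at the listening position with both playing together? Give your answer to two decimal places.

Add the sources as powers (linear), then convert back to dB:
L_total = 10·log₁₀(10^(60.8/10) + 10^(60.0/10)) = 10·log₁₀(2202000) = 63.43 dB SPL.

63.43 dB SPL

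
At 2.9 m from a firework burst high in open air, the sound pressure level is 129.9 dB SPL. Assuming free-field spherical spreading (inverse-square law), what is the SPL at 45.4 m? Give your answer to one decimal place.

106.0 dB SPL

For a point source in a free field, ΔL = −20·log₁₀(d₂/d₁).
ΔL = −20·log₁₀(45.4/2.9) = -23.89 dB, so L₂ = 129.9 + (-23.89) = 106.0 dB SPL.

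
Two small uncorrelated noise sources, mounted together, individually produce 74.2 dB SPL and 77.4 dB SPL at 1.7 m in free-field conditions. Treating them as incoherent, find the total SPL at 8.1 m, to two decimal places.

Combined at 1.7 m: 10·log₁₀(10^(74.2/10)+10^(77.4/10)) = 79.099 dB SPL.
Then apply −20·log₁₀(8.1/1.7) = -13.561 dB → 65.54 dB SPL.

65.54 dB SPL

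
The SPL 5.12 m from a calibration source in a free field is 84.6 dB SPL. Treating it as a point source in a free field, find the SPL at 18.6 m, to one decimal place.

73.4 dB SPL

For a point source in a free field, ΔL = −20·log₁₀(d₂/d₁).
ΔL = −20·log₁₀(18.6/5.12) = -11.20 dB, so L₂ = 84.6 + (-11.20) = 73.4 dB SPL.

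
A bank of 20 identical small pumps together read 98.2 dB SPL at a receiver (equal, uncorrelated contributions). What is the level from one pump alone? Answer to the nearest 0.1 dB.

20 equal incoherent sources add 10·log₁₀(20) = 13.01 dB over one source.
L_one = 98.2 − 13.01 = 85.2 dB SPL.

85.2 dB SPL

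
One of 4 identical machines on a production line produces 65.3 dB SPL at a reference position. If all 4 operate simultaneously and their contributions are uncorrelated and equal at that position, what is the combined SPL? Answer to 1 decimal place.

71.3 dB SPL

4 equal incoherent sources raise the level by 10·log₁₀(4) = 6.02 dB.
L_total = 65.3 + 6.02 = 71.3 dB SPL.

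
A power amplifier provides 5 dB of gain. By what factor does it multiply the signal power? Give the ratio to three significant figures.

Power ratio = 10^(dB/10).
10^(5/10) = 10^(0.5000) = 3.16.

3.16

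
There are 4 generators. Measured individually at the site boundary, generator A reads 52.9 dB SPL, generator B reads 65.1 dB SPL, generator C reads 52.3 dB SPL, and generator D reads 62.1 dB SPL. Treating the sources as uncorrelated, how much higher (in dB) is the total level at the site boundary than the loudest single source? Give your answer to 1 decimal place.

2.1 dB

Uncorrelated sources add in intensity (power), not in dB.
L_total = 10·log₁₀(10^(52.9/10) + 10^(65.1/10) + 10^(52.3/10) + 10^(62.1/10)) = 67.18 dB SPL.
Excess over the loudest (65.1 dB): 67.18 − 65.1 = 2.1 dB.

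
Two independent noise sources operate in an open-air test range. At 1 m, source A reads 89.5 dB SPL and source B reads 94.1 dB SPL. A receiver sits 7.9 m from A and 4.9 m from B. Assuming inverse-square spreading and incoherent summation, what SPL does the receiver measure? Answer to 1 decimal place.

At the listener: L_A = 89.5 − 20·log₁₀(7.9) = 71.55 dB; L_B = 94.1 − 20·log₁₀(4.9) = 80.30 dB.
Combined: 10·log₁₀(10^(71.55/10)+10^(80.30/10)) = 80.8 dB SPL.

80.8 dB SPL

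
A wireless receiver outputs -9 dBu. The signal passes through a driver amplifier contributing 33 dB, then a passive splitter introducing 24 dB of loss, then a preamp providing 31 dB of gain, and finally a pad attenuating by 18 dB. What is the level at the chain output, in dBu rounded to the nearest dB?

+13 dBu

Cascaded gains and losses add directly in dB.
-9 + 33 − 24 + 31 − 18 = +13 dBu.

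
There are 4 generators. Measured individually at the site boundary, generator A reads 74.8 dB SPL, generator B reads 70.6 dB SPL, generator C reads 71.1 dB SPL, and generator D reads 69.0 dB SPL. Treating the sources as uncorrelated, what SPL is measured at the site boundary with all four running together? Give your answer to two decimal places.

Incoherent sources sum as intensities:
L_total = 10·log₁₀(10^(74.8/10) + 10^(70.6/10) + 10^(71.1/10) + 10^(69.0/10)) = 10·log₁₀(62510000) = 77.96 dB SPL.

77.96 dB SPL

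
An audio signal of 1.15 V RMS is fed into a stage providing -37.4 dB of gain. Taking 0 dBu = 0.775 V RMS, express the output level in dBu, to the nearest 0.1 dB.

-34.0 dBu

Input level: 20·log₁₀(1.15/0.775) = 3.43 dBu.
Output: 3.43 − 37.4 = -34.0 dBu.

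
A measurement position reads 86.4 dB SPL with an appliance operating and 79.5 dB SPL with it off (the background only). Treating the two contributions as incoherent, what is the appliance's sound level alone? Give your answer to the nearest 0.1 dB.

85.4 dB SPL

Subtract intensities: L_src = 10·log₁₀(10^(L_total/10) − 10^(L_bg/10)).
L_src = 10·log₁₀(10^(86.4/10) − 10^(79.5/10)) = 10·log₁₀(347400000) = 85.4 dB SPL.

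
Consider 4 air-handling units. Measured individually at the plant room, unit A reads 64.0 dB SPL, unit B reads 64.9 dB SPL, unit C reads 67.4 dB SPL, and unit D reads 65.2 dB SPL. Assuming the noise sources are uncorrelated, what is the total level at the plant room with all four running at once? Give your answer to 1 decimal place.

71.6 dB SPL

Uncorrelated sources add in intensity (power), not in dB.
L_total = 10·log₁₀(10^(64.0/10) + 10^(64.9/10) + 10^(67.4/10) + 10^(65.2/10)) = 10·log₁₀(14410000) = 71.6 dB SPL.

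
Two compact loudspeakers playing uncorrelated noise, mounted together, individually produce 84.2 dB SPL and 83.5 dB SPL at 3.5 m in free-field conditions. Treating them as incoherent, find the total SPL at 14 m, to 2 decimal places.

74.83 dB SPL

Combined at 3.5 m: 10·log₁₀(10^(84.2/10)+10^(83.5/10)) = 86.874 dB SPL.
Then apply −20·log₁₀(14/3.5) = -12.041 dB → 74.83 dB SPL.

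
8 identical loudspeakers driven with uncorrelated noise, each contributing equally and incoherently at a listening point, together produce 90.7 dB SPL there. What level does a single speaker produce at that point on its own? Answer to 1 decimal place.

8 equal incoherent sources add 10·log₁₀(8) = 9.03 dB over one source.
L_one = 90.7 − 9.03 = 81.7 dB SPL.

81.7 dB SPL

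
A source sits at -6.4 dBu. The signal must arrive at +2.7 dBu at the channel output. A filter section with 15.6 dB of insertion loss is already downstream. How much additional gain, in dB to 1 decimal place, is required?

The required make-up gain is the shortfall in the dB sum.
G = +2.7 − (-6.4) + 15.6 = 24.7 dB.

24.7 dB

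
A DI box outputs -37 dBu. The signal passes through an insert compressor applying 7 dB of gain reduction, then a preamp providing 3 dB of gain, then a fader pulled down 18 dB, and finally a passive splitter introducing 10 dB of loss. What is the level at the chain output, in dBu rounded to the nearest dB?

In dB, series stages simply add:
-37 − 7 + 3 − 18 − 10 = -69 dBu.

-69 dBu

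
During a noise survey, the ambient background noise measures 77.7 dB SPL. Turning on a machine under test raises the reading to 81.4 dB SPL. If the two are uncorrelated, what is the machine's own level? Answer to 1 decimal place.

79.0 dB SPL

Background correction is a power subtraction:
L_src = 10·log₁₀(10^(81.4/10) − 10^(77.7/10)) = 10·log₁₀(79150000) = 79.0 dB SPL.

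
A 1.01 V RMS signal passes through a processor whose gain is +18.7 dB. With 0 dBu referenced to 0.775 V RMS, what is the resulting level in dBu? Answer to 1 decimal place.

Input level: 20·log₁₀(1.01/0.775) = 2.30 dBu.
Output: 2.30 + 18.7 = +21.0 dBu.

+21.0 dBu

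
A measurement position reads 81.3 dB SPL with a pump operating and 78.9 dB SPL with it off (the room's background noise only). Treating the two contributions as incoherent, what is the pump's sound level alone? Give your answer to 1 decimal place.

Subtract intensities: L_src = 10·log₁₀(10^(L_total/10) − 10^(L_bg/10)).
L_src = 10·log₁₀(10^(81.3/10) − 10^(78.9/10)) = 10·log₁₀(57270000) = 77.6 dB SPL.

77.6 dB SPL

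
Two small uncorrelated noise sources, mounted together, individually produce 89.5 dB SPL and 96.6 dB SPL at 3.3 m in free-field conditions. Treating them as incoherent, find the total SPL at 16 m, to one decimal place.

83.7 dB SPL

Combined at 3.3 m: 10·log₁₀(10^(89.5/10)+10^(96.6/10)) = 97.37 dB SPL.
Then apply −20·log₁₀(16/3.3) = -13.71 dB → 83.7 dB SPL.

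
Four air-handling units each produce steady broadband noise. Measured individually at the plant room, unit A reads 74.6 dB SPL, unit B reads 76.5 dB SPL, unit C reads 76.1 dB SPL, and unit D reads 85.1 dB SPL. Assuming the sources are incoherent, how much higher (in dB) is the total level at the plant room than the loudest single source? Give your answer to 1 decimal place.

Incoherent sources sum as intensities:
L_total = 10·log₁₀(10^(74.6/10) + 10^(76.5/10) + 10^(76.1/10) + 10^(85.1/10)) = 86.41 dB SPL.
Excess over the loudest (85.1 dB): 86.41 − 85.1 = 1.3 dB.

1.3 dB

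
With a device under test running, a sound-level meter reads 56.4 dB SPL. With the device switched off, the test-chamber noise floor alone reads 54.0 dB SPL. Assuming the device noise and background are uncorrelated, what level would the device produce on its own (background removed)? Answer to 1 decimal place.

52.7 dB SPL

Remove the background by subtracting linear intensities:
L_src = 10·log₁₀(10^(56.4/10) − 10^(54.0/10)) = 10·log₁₀(185300) = 52.7 dB SPL.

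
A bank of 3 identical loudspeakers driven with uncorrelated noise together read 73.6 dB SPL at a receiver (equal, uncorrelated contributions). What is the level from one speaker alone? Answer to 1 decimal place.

3 equal incoherent sources add 10·log₁₀(3) = 4.77 dB over one source.
L_one = 73.6 − 4.77 = 68.8 dB SPL.

68.8 dB SPL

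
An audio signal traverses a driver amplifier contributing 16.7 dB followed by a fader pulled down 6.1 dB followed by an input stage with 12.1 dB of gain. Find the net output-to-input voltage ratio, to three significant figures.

Net gain = 16.7 + (−6.1) + 12.1 = 22.7 dB.
Voltage ratio = 10^(22.7/20) = 13.6.

13.6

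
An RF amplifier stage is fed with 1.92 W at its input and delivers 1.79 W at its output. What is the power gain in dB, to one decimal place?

Power ratio → dB uses the 10·log₁₀ form:
10·log₁₀(1.79/1.92) = 10·log₁₀(0.9323) = -0.3 dB.

-0.3 dB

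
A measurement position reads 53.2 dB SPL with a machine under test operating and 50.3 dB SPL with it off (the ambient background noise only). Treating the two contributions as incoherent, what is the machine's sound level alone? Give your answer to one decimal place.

50.1 dB SPL

Remove the background by subtracting linear intensities:
L_src = 10·log₁₀(10^(53.2/10) − 10^(50.3/10)) = 10·log₁₀(101800) = 50.1 dB SPL.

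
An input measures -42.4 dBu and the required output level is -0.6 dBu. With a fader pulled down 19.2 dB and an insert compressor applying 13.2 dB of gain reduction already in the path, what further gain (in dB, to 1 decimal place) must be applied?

The required make-up gain is the shortfall in the dB sum.
G = -0.6 − (-42.4) + 19.2 + 13.2 = 74.2 dB.

74.2 dB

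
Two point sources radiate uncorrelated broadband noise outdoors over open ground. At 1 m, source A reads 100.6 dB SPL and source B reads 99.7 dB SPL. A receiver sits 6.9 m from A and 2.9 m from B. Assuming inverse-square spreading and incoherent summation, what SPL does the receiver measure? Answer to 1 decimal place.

91.3 dB SPL

At the listener: L_A = 100.6 − 20·log₁₀(6.9) = 83.82 dB; L_B = 99.7 − 20·log₁₀(2.9) = 90.45 dB.
Combined: 10·log₁₀(10^(83.82/10)+10^(90.45/10)) = 91.3 dB SPL.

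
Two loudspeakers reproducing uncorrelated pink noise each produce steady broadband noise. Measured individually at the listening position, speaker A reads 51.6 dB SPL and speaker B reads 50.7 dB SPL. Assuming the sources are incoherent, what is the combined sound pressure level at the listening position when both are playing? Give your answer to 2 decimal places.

Uncorrelated sources add in intensity (power), not in dB.
L_total = 10·log₁₀(10^(51.6/10) + 10^(50.7/10)) = 10·log₁₀(262000) = 54.18 dB SPL.

54.18 dB SPL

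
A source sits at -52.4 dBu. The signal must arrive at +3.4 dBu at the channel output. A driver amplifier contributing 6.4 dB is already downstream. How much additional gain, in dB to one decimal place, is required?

The required make-up gain is the shortfall in the dB sum.
G = +3.4 − (-52.4) − 6.4 = 49.4 dB.

49.4 dB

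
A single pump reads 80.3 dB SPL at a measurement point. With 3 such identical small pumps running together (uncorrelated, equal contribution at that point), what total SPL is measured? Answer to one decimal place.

3 equal incoherent sources raise the level by 10·log₁₀(3) = 4.77 dB.
L_total = 80.3 + 4.77 = 85.1 dB SPL.

85.1 dB SPL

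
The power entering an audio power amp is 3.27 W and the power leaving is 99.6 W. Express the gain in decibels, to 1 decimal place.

14.8 dB

Power ratio → dB uses the 10·log₁₀ form:
10·log₁₀(99.6/3.27) = 10·log₁₀(30.46) = 14.8 dB.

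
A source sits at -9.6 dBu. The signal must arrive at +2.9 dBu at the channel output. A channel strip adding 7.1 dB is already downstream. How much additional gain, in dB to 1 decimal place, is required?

5.4 dB

The required make-up gain is the shortfall in the dB sum.
G = +2.9 − (-9.6) − 7.1 = 5.4 dB.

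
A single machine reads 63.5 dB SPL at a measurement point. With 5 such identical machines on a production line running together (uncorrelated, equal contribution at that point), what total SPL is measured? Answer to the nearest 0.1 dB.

5 equal incoherent sources raise the level by 10·log₁₀(5) = 6.99 dB.
L_total = 63.5 + 6.99 = 70.5 dB SPL.

70.5 dB SPL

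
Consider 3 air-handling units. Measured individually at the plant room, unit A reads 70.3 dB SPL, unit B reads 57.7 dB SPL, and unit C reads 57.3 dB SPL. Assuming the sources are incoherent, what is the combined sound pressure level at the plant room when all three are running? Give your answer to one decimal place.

70.7 dB SPL

Add the sources as powers (linear), then convert back to dB:
L_total = 10·log₁₀(10^(70.3/10) + 10^(57.7/10) + 10^(57.3/10)) = 10·log₁₀(11840000) = 70.7 dB SPL.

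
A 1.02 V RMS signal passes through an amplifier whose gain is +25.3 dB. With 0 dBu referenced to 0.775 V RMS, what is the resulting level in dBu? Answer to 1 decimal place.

Input level: 20·log₁₀(1.02/0.775) = 2.39 dBu.
Output: 2.39 + 25.3 = +27.7 dBu.

+27.7 dBu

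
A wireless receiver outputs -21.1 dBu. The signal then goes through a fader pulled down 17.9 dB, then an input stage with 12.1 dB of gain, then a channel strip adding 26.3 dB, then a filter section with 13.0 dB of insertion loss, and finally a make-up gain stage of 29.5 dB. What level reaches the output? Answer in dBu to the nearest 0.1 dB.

+15.9 dBu

Gain stages sum in dB:
-21.1 − 17.9 + 12.1 + 26.3 − 13.0 + 29.5 = +15.9 dBu.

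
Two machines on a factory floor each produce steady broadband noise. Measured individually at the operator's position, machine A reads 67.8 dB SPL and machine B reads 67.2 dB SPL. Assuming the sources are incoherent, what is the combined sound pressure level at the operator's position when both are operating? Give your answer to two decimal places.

Uncorrelated sources add in intensity (power), not in dB.
L_total = 10·log₁₀(10^(67.8/10) + 10^(67.2/10)) = 10·log₁₀(11270000) = 70.52 dB SPL.

70.52 dB SPL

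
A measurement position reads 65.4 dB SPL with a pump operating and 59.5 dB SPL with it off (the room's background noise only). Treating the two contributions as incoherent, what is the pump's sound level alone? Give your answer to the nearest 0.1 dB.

64.1 dB SPL

Background correction is a power subtraction:
L_src = 10·log₁₀(10^(65.4/10) − 10^(59.5/10)) = 10·log₁₀(2576000) = 64.1 dB SPL.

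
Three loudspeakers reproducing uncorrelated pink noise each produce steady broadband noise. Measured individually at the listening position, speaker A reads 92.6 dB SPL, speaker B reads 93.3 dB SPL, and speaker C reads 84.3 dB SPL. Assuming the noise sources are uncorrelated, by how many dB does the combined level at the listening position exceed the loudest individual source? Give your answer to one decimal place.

Add the sources as powers (linear), then convert back to dB:
L_total = 10·log₁₀(10^(92.6/10) + 10^(93.3/10) + 10^(84.3/10)) = 96.26 dB SPL.
Excess over the loudest (93.3 dB): 96.26 − 93.3 = 3.0 dB.

3.0 dB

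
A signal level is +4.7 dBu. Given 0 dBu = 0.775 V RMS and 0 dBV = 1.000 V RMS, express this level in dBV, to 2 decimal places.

+2.49 dBV

The offset between the scales is 20·log₁₀(0.775/1.000) = −2.214 dB.
So dBV = +4.7 − 2.214 = +2.49 dBV.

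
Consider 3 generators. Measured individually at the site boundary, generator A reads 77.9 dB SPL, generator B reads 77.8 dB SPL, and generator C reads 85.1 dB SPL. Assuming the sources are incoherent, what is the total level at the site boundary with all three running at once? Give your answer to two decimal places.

Incoherent sources sum as intensities:
L_total = 10·log₁₀(10^(77.9/10) + 10^(77.8/10) + 10^(85.1/10)) = 10·log₁₀(445500000) = 86.49 dB SPL.

86.49 dB SPL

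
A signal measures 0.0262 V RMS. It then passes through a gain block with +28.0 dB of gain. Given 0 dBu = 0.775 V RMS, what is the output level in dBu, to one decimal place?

Input level: 20·log₁₀(0.0262/0.775) = -29.42 dBu.
Output: -29.42 + 28.0 = -1.4 dBu.

-1.4 dBu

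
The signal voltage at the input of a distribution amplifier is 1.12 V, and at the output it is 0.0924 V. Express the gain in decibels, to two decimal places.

Voltage is an amplitude quantity, so gain = 20·log₁₀(V_out/V_in).
20·log₁₀(0.0924/1.12) = 20·log₁₀(0.08250) = -21.67 dB.

-21.67 dB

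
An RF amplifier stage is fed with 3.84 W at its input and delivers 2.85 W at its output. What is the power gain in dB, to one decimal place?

Power ratio → dB uses the 10·log₁₀ form:
10·log₁₀(2.85/3.84) = 10·log₁₀(0.7422) = -1.3 dB.

-1.3 dB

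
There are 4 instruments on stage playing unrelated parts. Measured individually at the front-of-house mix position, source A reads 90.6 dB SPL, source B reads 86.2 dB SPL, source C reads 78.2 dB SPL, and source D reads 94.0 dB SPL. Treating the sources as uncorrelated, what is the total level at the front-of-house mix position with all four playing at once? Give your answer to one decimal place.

96.2 dB SPL

Uncorrelated sources add in intensity (power), not in dB.
L_total = 10·log₁₀(10^(90.6/10) + 10^(86.2/10) + 10^(78.2/10) + 10^(94.0/10)) = 10·log₁₀(4143000000) = 96.2 dB SPL.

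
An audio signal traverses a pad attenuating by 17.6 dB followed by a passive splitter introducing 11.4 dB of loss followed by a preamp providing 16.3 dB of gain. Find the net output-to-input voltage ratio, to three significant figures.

Net gain = (−17.6) + (−11.4) + 16.3 = -12.7 dB.
Voltage ratio = 10^(-12.7/20) = 0.232.

0.232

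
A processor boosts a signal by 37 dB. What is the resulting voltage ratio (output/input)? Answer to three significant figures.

70.8

Voltage ratio = 10^(dB/20).
10^(37/20) = 10^(1.850) = 70.8.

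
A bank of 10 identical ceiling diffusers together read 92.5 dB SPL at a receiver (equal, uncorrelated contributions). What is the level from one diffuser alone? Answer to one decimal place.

82.5 dB SPL

10 equal incoherent sources add 10·log₁₀(10) = 10.00 dB over one source.
L_one = 92.5 − 10.00 = 82.5 dB SPL.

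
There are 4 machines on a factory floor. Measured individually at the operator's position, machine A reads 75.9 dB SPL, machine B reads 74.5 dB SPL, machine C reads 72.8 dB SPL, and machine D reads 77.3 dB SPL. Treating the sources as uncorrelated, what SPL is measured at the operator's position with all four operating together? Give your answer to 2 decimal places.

81.46 dB SPL

Add the sources as powers (linear), then convert back to dB:
L_total = 10·log₁₀(10^(75.9/10) + 10^(74.5/10) + 10^(72.8/10) + 10^(77.3/10)) = 10·log₁₀(139800000) = 81.46 dB SPL.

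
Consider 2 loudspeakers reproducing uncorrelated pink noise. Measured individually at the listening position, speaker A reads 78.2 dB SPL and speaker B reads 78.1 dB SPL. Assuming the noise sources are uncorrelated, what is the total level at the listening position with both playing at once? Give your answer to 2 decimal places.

Incoherent sources sum as intensities:
L_total = 10·log₁₀(10^(78.2/10) + 10^(78.1/10)) = 10·log₁₀(130600000) = 81.16 dB SPL.

81.16 dB SPL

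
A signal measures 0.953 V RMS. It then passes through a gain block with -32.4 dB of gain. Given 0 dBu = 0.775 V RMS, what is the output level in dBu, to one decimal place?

Input level: 20·log₁₀(0.953/0.775) = 1.80 dBu.
Output: 1.80 − 32.4 = -30.6 dBu.

-30.6 dBu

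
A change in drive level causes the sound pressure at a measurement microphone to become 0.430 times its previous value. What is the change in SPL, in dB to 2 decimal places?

SPL change from a pressure ratio uses the 20·log₁₀ form:
20·log₁₀(0.430) = -7.33 dB.

-7.33 dB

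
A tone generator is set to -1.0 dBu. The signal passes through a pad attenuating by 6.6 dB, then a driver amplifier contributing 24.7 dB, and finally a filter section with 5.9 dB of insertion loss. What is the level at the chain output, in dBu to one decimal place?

In dB, series stages simply add:
-1.0 − 6.6 + 24.7 − 5.9 = +11.2 dBu.

+11.2 dBu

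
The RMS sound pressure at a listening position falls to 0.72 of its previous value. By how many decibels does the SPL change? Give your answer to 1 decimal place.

-2.9 dB

Sound pressure is an amplitude quantity: ΔL = 20·log₁₀(p₂/p₁).
20·log₁₀(0.72) = -2.9 dB.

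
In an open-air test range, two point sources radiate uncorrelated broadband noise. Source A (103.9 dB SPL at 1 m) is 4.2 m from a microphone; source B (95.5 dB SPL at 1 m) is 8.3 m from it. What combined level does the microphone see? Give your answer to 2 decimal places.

At the listener: L_A = 103.9 − 20·log₁₀(4.2) = 91.435 dB; L_B = 95.5 − 20·log₁₀(8.3) = 77.118 dB.
Combined: 10·log₁₀(10^(91.435/10)+10^(77.118/10)) = 91.59 dB SPL.

91.59 dB SPL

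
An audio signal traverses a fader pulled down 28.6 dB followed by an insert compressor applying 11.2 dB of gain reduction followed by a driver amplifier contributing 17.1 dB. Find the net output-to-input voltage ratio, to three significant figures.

0.0733

Net gain = (−28.6) + (−11.2) + 17.1 = -22.7 dB.
Voltage ratio = 10^(-22.7/20) = 0.0733.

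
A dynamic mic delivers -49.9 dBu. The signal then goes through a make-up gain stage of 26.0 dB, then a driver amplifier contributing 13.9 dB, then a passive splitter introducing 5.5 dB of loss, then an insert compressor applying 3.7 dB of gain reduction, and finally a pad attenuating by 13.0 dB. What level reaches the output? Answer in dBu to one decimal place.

In dB, series stages simply add:
-49.9 + 26.0 + 13.9 − 5.5 − 3.7 − 13.0 = -32.2 dBu.

-32.2 dBu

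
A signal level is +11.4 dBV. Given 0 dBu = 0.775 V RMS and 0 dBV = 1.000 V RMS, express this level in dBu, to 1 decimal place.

The offset between the scales is 20·log₁₀(0.775/1.000) = −2.214 dB.
So dBu = +11.4 + 2.214 = +13.6 dBu.

+13.6 dBu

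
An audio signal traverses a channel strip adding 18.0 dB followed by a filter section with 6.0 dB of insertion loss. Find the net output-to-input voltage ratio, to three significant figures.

3.98

Net gain = 18.0 + (−6.0) = 12.0 dB.
Voltage ratio = 10^(12.0/20) = 3.98.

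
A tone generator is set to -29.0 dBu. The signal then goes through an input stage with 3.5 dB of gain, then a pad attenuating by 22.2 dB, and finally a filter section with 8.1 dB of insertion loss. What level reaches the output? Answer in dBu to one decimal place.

-55.8 dBu

In dB, series stages simply add:
-29.0 + 3.5 − 22.2 − 8.1 = -55.8 dBu.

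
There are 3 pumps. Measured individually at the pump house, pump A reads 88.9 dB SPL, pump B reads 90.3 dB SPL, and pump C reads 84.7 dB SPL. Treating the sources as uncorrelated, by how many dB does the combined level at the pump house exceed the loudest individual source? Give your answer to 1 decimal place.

Uncorrelated sources add in intensity (power), not in dB.
L_total = 10·log₁₀(10^(88.9/10) + 10^(90.3/10) + 10^(84.7/10)) = 93.31 dB SPL.
Excess over the loudest (90.3 dB): 93.31 − 90.3 = 3.0 dB.

3.0 dB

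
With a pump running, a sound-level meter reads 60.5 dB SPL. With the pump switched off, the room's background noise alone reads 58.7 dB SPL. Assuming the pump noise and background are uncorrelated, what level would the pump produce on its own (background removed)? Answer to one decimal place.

55.8 dB SPL

Background correction is a power subtraction:
L_src = 10·log₁₀(10^(60.5/10) − 10^(58.7/10)) = 10·log₁₀(380700) = 55.8 dB SPL.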